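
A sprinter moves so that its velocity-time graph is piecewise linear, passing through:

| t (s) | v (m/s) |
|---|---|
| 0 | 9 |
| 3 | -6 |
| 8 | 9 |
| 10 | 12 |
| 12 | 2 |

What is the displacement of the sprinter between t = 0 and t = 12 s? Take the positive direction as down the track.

47 m

Displacement is the signed area under the v-t curve.
0–3 s: ½(9 + -6)(3) = 4.5 m
3–8 s: ½(-6 + 9)(5) = 7.5 m
8–10 s: ½(9 + 12)(2) = 21 m
10–12 s: ½(12 + 2)(2) = 14 m
Net displacement = 47 m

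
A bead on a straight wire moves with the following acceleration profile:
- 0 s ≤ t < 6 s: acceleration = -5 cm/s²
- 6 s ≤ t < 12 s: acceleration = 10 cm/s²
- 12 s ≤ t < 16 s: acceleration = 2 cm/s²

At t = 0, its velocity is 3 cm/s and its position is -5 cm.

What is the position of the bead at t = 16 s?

On each constant-a segment, Δv = aΔt and Δx = v₀Δt + ½aΔt²; chain segment to segment.
0–6 s: v starts 3 cm/s; Δx = 3·6 + ½·-5·6² = -72 cm; v ends -27 cm/s.
6–12 s: v starts -27 cm/s; Δx = -27·6 + ½·10·6² = 18 cm; v ends 33 cm/s.
12–16 s: v starts 33 cm/s; Δx = 33·4 + ½·2·4² = 148 cm; v ends 41 cm/s.
x(16) = -5 + Σ Δx = 89 cm.

89 cm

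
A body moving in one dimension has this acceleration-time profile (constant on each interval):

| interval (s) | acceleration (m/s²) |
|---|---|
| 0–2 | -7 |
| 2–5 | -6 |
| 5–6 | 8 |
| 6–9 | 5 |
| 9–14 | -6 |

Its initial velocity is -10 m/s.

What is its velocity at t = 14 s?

-49 m/s

Δv equals the area under the a-t graph; then v = v₀ + Δv.
0–2 s: -7 × 2 = -14 m/s
2–5 s: -6 × 3 = -18 m/s
5–6 s: 8 × 1 = 8 m/s
6–9 s: 5 × 3 = 15 m/s
9–14 s: -6 × 5 = -30 m/s
Δv = -39 m/s, so v(14) = -10 + (-39) = -49 m/s.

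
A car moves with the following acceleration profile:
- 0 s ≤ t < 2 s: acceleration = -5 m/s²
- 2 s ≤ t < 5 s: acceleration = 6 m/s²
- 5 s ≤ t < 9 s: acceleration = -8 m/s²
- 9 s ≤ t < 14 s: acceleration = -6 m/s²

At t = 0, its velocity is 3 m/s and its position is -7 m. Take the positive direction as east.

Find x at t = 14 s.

On each constant-a segment, Δv = aΔt and Δx = v₀Δt + ½aΔt²; chain segment to segment.
0–2 s: v starts 3 m/s; Δx = 3·2 + ½·-5·2² = -4 m; v ends -7 m/s.
2–5 s: v starts -7 m/s; Δx = -7·3 + ½·6·3² = 6 m; v ends 11 m/s.
5–9 s: v starts 11 m/s; Δx = 11·4 + ½·-8·4² = -20 m; v ends -21 m/s.
9–14 s: v starts -21 m/s; Δx = -21·5 + ½·-6·5² = -180 m; v ends -51 m/s.
x(14) = -7 + Σ Δx = -205 m.

-205 m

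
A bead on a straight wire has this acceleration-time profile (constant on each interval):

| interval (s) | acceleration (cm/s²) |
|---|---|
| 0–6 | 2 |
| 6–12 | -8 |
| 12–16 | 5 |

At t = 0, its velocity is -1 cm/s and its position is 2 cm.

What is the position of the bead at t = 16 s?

-154 cm

On each constant-a segment, Δv = aΔt and Δx = v₀Δt + ½aΔt²; chain segment to segment.
0–6 s: v starts -1 cm/s; Δx = -1·6 + ½·2·6² = 30 cm; v ends 11 cm/s.
6–12 s: v starts 11 cm/s; Δx = 11·6 + ½·-8·6² = -78 cm; v ends -37 cm/s.
12–16 s: v starts -37 cm/s; Δx = -37·4 + ½·5·4² = -108 cm; v ends -17 cm/s.
x(16) = 2 + Σ Δx = -154 cm.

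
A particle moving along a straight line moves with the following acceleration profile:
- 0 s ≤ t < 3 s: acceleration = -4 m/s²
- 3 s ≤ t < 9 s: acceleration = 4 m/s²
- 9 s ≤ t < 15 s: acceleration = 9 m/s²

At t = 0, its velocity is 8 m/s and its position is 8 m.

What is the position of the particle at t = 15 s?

On each constant-a segment, Δv = aΔt and Δx = v₀Δt + ½aΔt²; chain segment to segment.
0–3 s: v starts 8 m/s; Δx = 8·3 + ½·-4·3² = 6 m; v ends -4 m/s.
3–9 s: v starts -4 m/s; Δx = -4·6 + ½·4·6² = 48 m; v ends 20 m/s.
9–15 s: v starts 20 m/s; Δx = 20·6 + ½·9·6² = 282 m; v ends 74 m/s.
x(15) = 8 + Σ Δx = 344 m.

344 m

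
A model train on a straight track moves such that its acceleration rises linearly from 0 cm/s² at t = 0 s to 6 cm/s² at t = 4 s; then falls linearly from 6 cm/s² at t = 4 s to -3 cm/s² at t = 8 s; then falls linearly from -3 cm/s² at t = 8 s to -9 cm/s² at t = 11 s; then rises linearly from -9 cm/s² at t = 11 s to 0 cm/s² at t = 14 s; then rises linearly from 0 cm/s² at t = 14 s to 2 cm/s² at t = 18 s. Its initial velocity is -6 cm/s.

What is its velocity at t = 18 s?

-15.5 cm/s

Δv equals the area under the a-t graph; then v = v₀ + Δv.
0–4 s: ½(0 + 6)(4) = 12 cm/s
4–8 s: ½(6 + -3)(4) = 6 cm/s
8–11 s: ½(-3 + -9)(3) = -18 cm/s
11–14 s: ½(-9 + 0)(3) = -13.5 cm/s
14–18 s: ½(0 + 2)(4) = 4 cm/s
Δv = -9.5 cm/s, so v(18) = -6 + (-9.5) = -15.5 cm/s.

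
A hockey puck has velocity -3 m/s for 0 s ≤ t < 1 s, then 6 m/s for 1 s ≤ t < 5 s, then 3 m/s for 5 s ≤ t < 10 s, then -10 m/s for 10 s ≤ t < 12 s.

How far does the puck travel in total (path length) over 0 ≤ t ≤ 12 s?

62 m

Distance (not displacement) is the total path length: add the absolute areas under v-t.
0–1 s: |-3| × 1 = 3 m
1–5 s: |6| × 4 = 24 m
5–10 s: |3| × 5 = 15 m
10–12 s: |-10| × 2 = 20 m
Total distance = 62 m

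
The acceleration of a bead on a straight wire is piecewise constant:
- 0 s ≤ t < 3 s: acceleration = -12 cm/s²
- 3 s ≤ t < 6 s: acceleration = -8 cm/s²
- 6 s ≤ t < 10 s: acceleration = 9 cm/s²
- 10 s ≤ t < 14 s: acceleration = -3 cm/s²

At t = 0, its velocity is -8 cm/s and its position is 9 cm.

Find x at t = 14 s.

On each constant-a segment, Δv = aΔt and Δx = v₀Δt + ½aΔt²; chain segment to segment.
0–3 s: v starts -8 cm/s; Δx = -8·3 + ½·-12·3² = -78 cm; v ends -44 cm/s.
3–6 s: v starts -44 cm/s; Δx = -44·3 + ½·-8·3² = -168 cm; v ends -68 cm/s.
6–10 s: v starts -68 cm/s; Δx = -68·4 + ½·9·4² = -200 cm; v ends -32 cm/s.
10–14 s: v starts -32 cm/s; Δx = -32·4 + ½·-3·4² = -152 cm; v ends -44 cm/s.
x(14) = 9 + Σ Δx = -589 cm.

-589 cm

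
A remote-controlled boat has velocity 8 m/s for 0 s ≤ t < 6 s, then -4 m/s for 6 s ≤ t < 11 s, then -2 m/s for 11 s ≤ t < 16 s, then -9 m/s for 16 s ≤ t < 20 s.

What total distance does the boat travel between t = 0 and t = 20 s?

114 m

Distance (not displacement) is the total path length: add the absolute areas under v-t.
0–6 s: |8| × 6 = 48 m
6–11 s: |-4| × 5 = 20 m
11–16 s: |-2| × 5 = 10 m
16–20 s: |-9| × 4 = 36 m
Total distance = 114 m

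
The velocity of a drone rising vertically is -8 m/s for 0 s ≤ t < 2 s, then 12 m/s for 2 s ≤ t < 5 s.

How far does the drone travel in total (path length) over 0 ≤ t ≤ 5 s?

52 m

Total distance travelled is ∫|v| dt — sum the magnitudes of each area piece.
0–2 s: |-8| × 2 = 16 m
2–5 s: |12| × 3 = 36 m
Total distance = 52 m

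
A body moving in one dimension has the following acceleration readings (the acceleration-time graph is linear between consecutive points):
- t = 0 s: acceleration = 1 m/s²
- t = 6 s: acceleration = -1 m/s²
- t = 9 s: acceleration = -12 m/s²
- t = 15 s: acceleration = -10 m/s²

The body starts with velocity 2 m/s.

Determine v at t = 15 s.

Δv equals the area under the a-t graph; then v = v₀ + Δv.
0–6 s: ½(1 + -1)(6) = 0 m/s
6–9 s: ½(-1 + -12)(3) = -19.5 m/s
9–15 s: ½(-12 + -10)(6) = -66 m/s
Δv = -85.5 m/s, so v(15) = 2 + (-85.5) = -83.5 m/s.

-83.5 m/s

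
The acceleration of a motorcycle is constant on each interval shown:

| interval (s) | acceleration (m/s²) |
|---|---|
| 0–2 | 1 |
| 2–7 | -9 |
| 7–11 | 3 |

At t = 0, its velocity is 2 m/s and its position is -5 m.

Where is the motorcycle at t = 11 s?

On each constant-a segment, Δv = aΔt and Δx = v₀Δt + ½aΔt²; chain segment to segment.
0–2 s: v starts 2 m/s; Δx = 2·2 + ½·1·2² = 6 m; v ends 4 m/s.
2–7 s: v starts 4 m/s; Δx = 4·5 + ½·-9·5² = -92.5 m; v ends -41 m/s.
7–11 s: v starts -41 m/s; Δx = -41·4 + ½·3·4² = -140 m; v ends -29 m/s.
x(11) = -5 + Σ Δx = -231.5 m.

-231.5 m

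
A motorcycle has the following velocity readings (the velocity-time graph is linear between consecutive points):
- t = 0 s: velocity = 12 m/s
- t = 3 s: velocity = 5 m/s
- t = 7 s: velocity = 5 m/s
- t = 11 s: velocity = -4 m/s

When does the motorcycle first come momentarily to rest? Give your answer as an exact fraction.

t = 83/9 s

v changes sign on 7–11 s (from 5 to -4); the graph is linear there, so v = 0 at t = 7 + (-5)·(11 − 7)/(-4 − 5) = 83/9 s.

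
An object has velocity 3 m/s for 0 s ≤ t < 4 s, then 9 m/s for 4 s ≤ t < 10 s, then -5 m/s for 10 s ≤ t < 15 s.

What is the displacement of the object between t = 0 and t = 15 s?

41 m

Displacement is the signed area under the v-t curve.
0–4 s: 3 × 4 = 12 m
4–10 s: 9 × 6 = 54 m
10–15 s: -5 × 5 = -25 m
Net displacement = 41 m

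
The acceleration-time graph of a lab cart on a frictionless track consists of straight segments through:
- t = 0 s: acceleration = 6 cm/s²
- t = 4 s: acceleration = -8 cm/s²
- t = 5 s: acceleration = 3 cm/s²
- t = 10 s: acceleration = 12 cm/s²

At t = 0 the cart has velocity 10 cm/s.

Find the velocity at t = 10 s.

41 cm/s

Δv equals the area under the a-t graph; then v = v₀ + Δv.
0–4 s: ½(6 + -8)(4) = -4 cm/s
4–5 s: ½(-8 + 3)(1) = -2.5 cm/s
5–10 s: ½(3 + 12)(5) = 37.5 cm/s
Δv = 31 cm/s, so v(10) = 10 + (31) = 41 cm/s.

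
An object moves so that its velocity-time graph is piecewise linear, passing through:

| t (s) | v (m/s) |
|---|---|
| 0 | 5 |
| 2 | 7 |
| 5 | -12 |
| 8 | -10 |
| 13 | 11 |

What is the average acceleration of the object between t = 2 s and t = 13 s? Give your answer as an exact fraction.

4/11 m/s²

Average acceleration = Δv/Δt = (11 − 7)/(13 − 2) = 4/11 m/s².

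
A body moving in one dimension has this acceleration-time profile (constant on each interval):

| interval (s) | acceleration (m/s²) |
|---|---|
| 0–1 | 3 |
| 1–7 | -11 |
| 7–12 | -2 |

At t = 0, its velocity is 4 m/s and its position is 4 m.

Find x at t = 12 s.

-466.5 m

On each constant-a segment, Δv = aΔt and Δx = v₀Δt + ½aΔt²; chain segment to segment.
0–1 s: v starts 4 m/s; Δx = 4·1 + ½·3·1² = 5.5 m; v ends 7 m/s.
1–7 s: v starts 7 m/s; Δx = 7·6 + ½·-11·6² = -156 m; v ends -59 m/s.
7–12 s: v starts -59 m/s; Δx = -59·5 + ½·-2·5² = -320 m; v ends -69 m/s.
x(12) = 4 + Σ Δx = -466.5 m.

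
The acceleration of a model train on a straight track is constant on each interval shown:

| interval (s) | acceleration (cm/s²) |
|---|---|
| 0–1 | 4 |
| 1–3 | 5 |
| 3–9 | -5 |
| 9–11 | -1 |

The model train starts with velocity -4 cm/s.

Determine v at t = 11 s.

Δv equals the area under the a-t graph; then v = v₀ + Δv.
0–1 s: 4 × 1 = 4 cm/s
1–3 s: 5 × 2 = 10 cm/s
3–9 s: -5 × 6 = -30 cm/s
9–11 s: -1 × 2 = -2 cm/s
Δv = -18 cm/s, so v(11) = -4 + (-18) = -22 cm/s.

-22 cm/s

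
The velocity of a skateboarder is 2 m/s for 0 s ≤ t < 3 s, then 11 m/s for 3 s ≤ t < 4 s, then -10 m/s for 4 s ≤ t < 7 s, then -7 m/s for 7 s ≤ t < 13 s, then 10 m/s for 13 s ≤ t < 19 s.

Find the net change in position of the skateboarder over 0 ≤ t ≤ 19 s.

5 m

Displacement is the signed area under the v-t curve.
0–3 s: 2 × 3 = 6 m
3–4 s: 11 × 1 = 11 m
4–7 s: -10 × 3 = -30 m
7–13 s: -7 × 6 = -42 m
13–19 s: 10 × 6 = 60 m
Net displacement = 5 m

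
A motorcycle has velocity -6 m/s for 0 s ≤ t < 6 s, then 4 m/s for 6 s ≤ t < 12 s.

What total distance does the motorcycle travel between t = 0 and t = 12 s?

60 m

Distance (not displacement) is the total path length: add the absolute areas under v-t.
0–6 s: |-6| × 6 = 36 m
6–12 s: |4| × 6 = 24 m
Total distance = 60 m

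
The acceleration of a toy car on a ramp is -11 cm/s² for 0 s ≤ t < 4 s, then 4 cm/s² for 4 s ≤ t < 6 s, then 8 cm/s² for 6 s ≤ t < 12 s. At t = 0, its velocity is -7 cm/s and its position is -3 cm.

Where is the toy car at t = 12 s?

On each constant-a segment, Δv = aΔt and Δx = v₀Δt + ½aΔt²; chain segment to segment.
0–4 s: v starts -7 cm/s; Δx = -7·4 + ½·-11·4² = -116 cm; v ends -51 cm/s.
4–6 s: v starts -51 cm/s; Δx = -51·2 + ½·4·2² = -94 cm; v ends -43 cm/s.
6–12 s: v starts -43 cm/s; Δx = -43·6 + ½·8·6² = -114 cm; v ends 5 cm/s.
x(12) = -3 + Σ Δx = -327 cm.

-327 cm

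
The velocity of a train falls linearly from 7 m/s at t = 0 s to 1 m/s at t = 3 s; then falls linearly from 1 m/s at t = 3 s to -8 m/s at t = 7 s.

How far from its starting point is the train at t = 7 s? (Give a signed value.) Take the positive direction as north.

Displacement is the signed area under the v-t curve.
0–3 s: ½(7 + 1)(3) = 12 m
3–7 s: ½(1 + -8)(4) = -14 m
Net displacement = -2 m

-2 m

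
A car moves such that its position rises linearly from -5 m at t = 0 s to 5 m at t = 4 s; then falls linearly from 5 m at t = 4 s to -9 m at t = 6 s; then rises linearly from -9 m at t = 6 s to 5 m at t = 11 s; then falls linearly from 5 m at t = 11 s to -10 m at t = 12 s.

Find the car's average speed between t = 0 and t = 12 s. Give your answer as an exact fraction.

Average speed = (total path length)/(elapsed time); on a piecewise-linear x-t graph the path length is Σ|Δx|.
0–4 s: |Δx| = |5 − -5| = 10 m
4–6 s: |Δx| = |-9 − 5| = 14 m
6–11 s: |Δx| = |5 − -9| = 14 m
11–12 s: |Δx| = |-10 − 5| = 15 m
Total path = 53 m; average speed = 53/12 = 53/12 m/s.

53/12 m/s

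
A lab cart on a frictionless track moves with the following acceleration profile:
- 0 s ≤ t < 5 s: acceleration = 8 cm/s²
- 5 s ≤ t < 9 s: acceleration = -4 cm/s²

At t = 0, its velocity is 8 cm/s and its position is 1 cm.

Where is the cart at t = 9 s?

On each constant-a segment, Δv = aΔt and Δx = v₀Δt + ½aΔt²; chain segment to segment.
0–5 s: v starts 8 cm/s; Δx = 8·5 + ½·8·5² = 140 cm; v ends 48 cm/s.
5–9 s: v starts 48 cm/s; Δx = 48·4 + ½·-4·4² = 160 cm; v ends 32 cm/s.
x(9) = 1 + Σ Δx = 301 cm.

301 cm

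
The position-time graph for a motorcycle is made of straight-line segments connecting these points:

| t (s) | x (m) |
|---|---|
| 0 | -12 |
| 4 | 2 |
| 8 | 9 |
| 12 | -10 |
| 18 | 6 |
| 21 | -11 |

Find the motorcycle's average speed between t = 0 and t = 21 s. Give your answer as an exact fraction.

Average speed = (total path length)/(elapsed time); on a piecewise-linear x-t graph the path length is Σ|Δx|.
0–4 s: |Δx| = |2 − -12| = 14 m
4–8 s: |Δx| = |9 − 2| = 7 m
8–12 s: |Δx| = |-10 − 9| = 19 m
12–18 s: |Δx| = |6 − -10| = 16 m
18–21 s: |Δx| = |-11 − 6| = 17 m
Total path = 73 m; average speed = 73/21 = 73/21 m/s.

73/21 m/s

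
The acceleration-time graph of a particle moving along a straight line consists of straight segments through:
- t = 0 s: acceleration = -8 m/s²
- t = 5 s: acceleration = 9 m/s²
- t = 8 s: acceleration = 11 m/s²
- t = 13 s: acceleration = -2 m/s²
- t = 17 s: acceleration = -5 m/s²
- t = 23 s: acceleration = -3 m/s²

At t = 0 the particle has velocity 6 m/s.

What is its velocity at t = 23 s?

Δv equals the area under the a-t graph; then v = v₀ + Δv.
0–5 s: ½(-8 + 9)(5) = 2.5 m/s
5–8 s: ½(9 + 11)(3) = 30 m/s
8–13 s: ½(11 + -2)(5) = 22.5 m/s
13–17 s: ½(-2 + -5)(4) = -14 m/s
17–23 s: ½(-5 + -3)(6) = -24 m/s
Δv = 17 m/s, so v(23) = 6 + (17) = 23 m/s.

23 m/s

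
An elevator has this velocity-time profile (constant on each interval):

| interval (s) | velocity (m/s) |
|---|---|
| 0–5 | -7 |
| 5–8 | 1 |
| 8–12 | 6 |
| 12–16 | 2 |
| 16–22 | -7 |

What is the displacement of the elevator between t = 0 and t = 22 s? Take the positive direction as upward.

-42 m

Net displacement equals the area under the velocity-time graph (areas below the axis count negative).
0–5 s: -7 × 5 = -35 m
5–8 s: 1 × 3 = 3 m
8–12 s: 6 × 4 = 24 m
12–16 s: 2 × 4 = 8 m
16–22 s: -7 × 6 = -42 m
Net displacement = -42 m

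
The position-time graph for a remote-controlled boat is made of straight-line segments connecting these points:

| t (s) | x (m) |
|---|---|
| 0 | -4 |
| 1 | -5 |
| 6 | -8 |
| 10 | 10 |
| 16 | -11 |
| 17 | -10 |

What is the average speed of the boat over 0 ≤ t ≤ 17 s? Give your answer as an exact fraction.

Average speed = (total path length)/(elapsed time); on a piecewise-linear x-t graph the path length is Σ|Δx|.
0–1 s: |Δx| = |-5 − -4| = 1 m
1–6 s: |Δx| = |-8 − -5| = 3 m
6–10 s: |Δx| = |10 − -8| = 18 m
10–16 s: |Δx| = |-11 − 10| = 21 m
16–17 s: |Δx| = |-10 − -11| = 1 m
Total path = 44 m; average speed = 44/17 = 44/17 m/s.

44/17 m/s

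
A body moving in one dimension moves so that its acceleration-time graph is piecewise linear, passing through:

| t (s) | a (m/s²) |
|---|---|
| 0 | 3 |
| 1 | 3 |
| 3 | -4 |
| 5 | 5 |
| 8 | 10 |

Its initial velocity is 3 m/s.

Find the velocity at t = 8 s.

28.5 m/s

Δv equals the area under the a-t graph; then v = v₀ + Δv.
0–1 s: 3 × 1 = 3 m/s
1–3 s: ½(3 + -4)(2) = -1 m/s
3–5 s: ½(-4 + 5)(2) = 1 m/s
5–8 s: ½(5 + 10)(3) = 22.5 m/s
Δv = 25.5 m/s, so v(8) = 3 + (25.5) = 28.5 m/s.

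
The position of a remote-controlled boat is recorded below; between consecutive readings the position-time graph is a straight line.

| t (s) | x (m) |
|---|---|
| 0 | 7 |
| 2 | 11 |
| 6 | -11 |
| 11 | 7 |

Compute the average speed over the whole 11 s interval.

Average speed = (total path length)/(elapsed time); on a piecewise-linear x-t graph the path length is Σ|Δx|.
0–2 s: |Δx| = |11 − 7| = 4 m
2–6 s: |Δx| = |-11 − 11| = 22 m
6–11 s: |Δx| = |7 − -11| = 18 m
Total path = 44 m; average speed = 44/11 = 4 m/s.

4 m/s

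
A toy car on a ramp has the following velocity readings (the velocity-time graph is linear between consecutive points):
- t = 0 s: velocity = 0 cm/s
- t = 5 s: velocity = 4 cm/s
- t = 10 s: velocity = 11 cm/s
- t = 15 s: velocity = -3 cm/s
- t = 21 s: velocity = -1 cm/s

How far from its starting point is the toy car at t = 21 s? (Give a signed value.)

55.5 cm

Displacement is the signed area under the v-t curve.
0–5 s: ½(0 + 4)(5) = 10 cm
5–10 s: ½(4 + 11)(5) = 37.5 cm
10–15 s: ½(11 + -3)(5) = 20 cm
15–21 s: ½(-3 + -1)(6) = -12 cm
Net displacement = 55.5 cm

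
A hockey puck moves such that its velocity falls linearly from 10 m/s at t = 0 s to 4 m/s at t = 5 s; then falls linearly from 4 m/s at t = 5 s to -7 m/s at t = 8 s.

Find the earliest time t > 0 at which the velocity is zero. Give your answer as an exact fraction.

v changes sign on 5–8 s (from 4 to -7); the graph is linear there, so v = 0 at t = 5 + (-4)·(8 − 5)/(-7 − 4) = 67/11 s.

t = 67/11 s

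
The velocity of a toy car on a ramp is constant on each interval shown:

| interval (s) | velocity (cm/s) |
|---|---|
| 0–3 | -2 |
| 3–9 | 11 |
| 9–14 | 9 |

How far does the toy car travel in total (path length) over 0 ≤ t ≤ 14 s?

Distance (not displacement) is the total path length: add the absolute areas under v-t.
0–3 s: |-2| × 3 = 6 cm
3–9 s: |11| × 6 = 66 cm
9–14 s: |9| × 5 = 45 cm
Total distance = 117 cm

117 cm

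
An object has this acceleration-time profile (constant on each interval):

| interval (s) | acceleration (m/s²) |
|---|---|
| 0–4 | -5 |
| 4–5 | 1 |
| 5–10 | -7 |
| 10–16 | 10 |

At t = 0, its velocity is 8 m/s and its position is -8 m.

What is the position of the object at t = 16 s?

On each constant-a segment, Δv = aΔt and Δx = v₀Δt + ½aΔt²; chain segment to segment.
0–4 s: v starts 8 m/s; Δx = 8·4 + ½·-5·4² = -8 m; v ends -12 m/s.
4–5 s: v starts -12 m/s; Δx = -12·1 + ½·1·1² = -11.5 m; v ends -11 m/s.
5–10 s: v starts -11 m/s; Δx = -11·5 + ½·-7·5² = -142.5 m; v ends -46 m/s.
10–16 s: v starts -46 m/s; Δx = -46·6 + ½·10·6² = -96 m; v ends 14 m/s.
x(16) = -8 + Σ Δx = -266 m.

-266 m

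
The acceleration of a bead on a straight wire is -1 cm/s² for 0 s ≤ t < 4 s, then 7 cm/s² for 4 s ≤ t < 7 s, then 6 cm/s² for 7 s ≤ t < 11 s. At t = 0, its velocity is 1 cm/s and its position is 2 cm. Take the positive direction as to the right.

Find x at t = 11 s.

On each constant-a segment, Δv = aΔt and Δx = v₀Δt + ½aΔt²; chain segment to segment.
0–4 s: v starts 1 cm/s; Δx = 1·4 + ½·-1·4² = -4 cm; v ends -3 cm/s.
4–7 s: v starts -3 cm/s; Δx = -3·3 + ½·7·3² = 22.5 cm; v ends 18 cm/s.
7–11 s: v starts 18 cm/s; Δx = 18·4 + ½·6·4² = 120 cm; v ends 42 cm/s.
x(11) = 2 + Σ Δx = 140.5 cm.

140.5 cm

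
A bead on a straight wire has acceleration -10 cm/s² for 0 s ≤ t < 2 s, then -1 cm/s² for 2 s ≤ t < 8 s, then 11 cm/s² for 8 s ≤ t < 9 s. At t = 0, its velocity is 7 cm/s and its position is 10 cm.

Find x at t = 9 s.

-105.5 cm

On each constant-a segment, Δv = aΔt and Δx = v₀Δt + ½aΔt²; chain segment to segment.
0–2 s: v starts 7 cm/s; Δx = 7·2 + ½·-10·2² = -6 cm; v ends -13 cm/s.
2–8 s: v starts -13 cm/s; Δx = -13·6 + ½·-1·6² = -96 cm; v ends -19 cm/s.
8–9 s: v starts -19 cm/s; Δx = -19·1 + ½·11·1² = -13.5 cm; v ends -8 cm/s.
x(9) = 10 + Σ Δx = -105.5 cm.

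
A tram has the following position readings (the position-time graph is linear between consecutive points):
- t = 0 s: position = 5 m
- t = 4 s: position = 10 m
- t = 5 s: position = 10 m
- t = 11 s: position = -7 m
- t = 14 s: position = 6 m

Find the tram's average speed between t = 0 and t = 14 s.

Average speed = (total path length)/(elapsed time); on a piecewise-linear x-t graph the path length is Σ|Δx|.
0–4 s: |Δx| = |10 − 5| = 5 m
4–5 s: |Δx| = |10 − 10| = 0 m
5–11 s: |Δx| = |-7 − 10| = 17 m
11–14 s: |Δx| = |6 − -7| = 13 m
Total path = 35 m; average speed = 35/14 = 2.5 m/s.

2.5 m/s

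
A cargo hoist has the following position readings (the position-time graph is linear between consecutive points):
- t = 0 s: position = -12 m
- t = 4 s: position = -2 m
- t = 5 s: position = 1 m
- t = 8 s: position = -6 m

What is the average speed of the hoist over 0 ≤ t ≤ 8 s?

Average speed = (total path length)/(elapsed time); on a piecewise-linear x-t graph the path length is Σ|Δx|.
0–4 s: |Δx| = |-2 − -12| = 10 m
4–5 s: |Δx| = |1 − -2| = 3 m
5–8 s: |Δx| = |-6 − 1| = 7 m
Total path = 20 m; average speed = 20/8 = 2.5 m/s.

2.5 m/s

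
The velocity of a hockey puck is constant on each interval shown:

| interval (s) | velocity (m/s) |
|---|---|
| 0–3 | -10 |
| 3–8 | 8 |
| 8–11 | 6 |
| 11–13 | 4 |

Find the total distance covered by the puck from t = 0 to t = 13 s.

96 m

Distance (not displacement) is the total path length: add the absolute areas under v-t.
0–3 s: |-10| × 3 = 30 m
3–8 s: |8| × 5 = 40 m
8–11 s: |6| × 3 = 18 m
11–13 s: |4| × 2 = 8 m
Total distance = 96 m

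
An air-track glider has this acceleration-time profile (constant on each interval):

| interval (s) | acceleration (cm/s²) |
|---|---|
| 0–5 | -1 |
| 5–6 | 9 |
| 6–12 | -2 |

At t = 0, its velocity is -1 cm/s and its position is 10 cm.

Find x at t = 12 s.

On each constant-a segment, Δv = aΔt and Δx = v₀Δt + ½aΔt²; chain segment to segment.
0–5 s: v starts -1 cm/s; Δx = -1·5 + ½·-1·5² = -17.5 cm; v ends -6 cm/s.
5–6 s: v starts -6 cm/s; Δx = -6·1 + ½·9·1² = -1.5 cm; v ends 3 cm/s.
6–12 s: v starts 3 cm/s; Δx = 3·6 + ½·-2·6² = -18 cm; v ends -9 cm/s.
x(12) = 10 + Σ Δx = -27 cm.

-27 cm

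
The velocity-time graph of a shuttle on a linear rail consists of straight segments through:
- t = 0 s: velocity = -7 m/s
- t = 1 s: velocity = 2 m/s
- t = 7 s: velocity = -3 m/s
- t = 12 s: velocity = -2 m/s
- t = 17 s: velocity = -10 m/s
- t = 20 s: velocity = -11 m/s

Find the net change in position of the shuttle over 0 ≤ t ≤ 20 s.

-79.5 m

Net displacement equals the area under the velocity-time graph (areas below the axis count negative).
0–1 s: ½(-7 + 2)(1) = -2.5 m
1–7 s: ½(2 + -3)(6) = -3 m
7–12 s: ½(-3 + -2)(5) = -12.5 m
12–17 s: ½(-2 + -10)(5) = -30 m
17–20 s: ½(-10 + -11)(3) = -31.5 m
Net displacement = -79.5 m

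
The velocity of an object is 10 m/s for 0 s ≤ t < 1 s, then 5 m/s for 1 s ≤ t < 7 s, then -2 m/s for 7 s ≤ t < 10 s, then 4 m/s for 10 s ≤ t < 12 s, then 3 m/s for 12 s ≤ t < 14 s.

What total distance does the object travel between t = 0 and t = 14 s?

Total distance travelled is ∫|v| dt — sum the magnitudes of each area piece.
0–1 s: |10| × 1 = 10 m
1–7 s: |5| × 6 = 30 m
7–10 s: |-2| × 3 = 6 m
10–12 s: |4| × 2 = 8 m
12–14 s: |3| × 2 = 6 m
Total distance = 60 m

60 m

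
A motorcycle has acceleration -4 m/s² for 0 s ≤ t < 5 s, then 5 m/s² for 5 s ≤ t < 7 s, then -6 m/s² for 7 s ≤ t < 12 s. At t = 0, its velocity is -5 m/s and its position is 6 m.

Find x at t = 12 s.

On each constant-a segment, Δv = aΔt and Δx = v₀Δt + ½aΔt²; chain segment to segment.
0–5 s: v starts -5 m/s; Δx = -5·5 + ½·-4·5² = -75 m; v ends -25 m/s.
5–7 s: v starts -25 m/s; Δx = -25·2 + ½·5·2² = -40 m; v ends -15 m/s.
7–12 s: v starts -15 m/s; Δx = -15·5 + ½·-6·5² = -150 m; v ends -45 m/s.
x(12) = 6 + Σ Δx = -259 m.

-259 m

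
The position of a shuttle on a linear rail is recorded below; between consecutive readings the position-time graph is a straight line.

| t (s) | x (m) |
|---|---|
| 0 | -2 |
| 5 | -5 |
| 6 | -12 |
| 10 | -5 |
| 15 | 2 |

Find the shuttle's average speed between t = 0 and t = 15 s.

1.6 m/s

Average speed = (total path length)/(elapsed time); on a piecewise-linear x-t graph the path length is Σ|Δx|.
0–5 s: |Δx| = |-5 − -2| = 3 m
5–6 s: |Δx| = |-12 − -5| = 7 m
6–10 s: |Δx| = |-5 − -12| = 7 m
10–15 s: |Δx| = |2 − -5| = 7 m
Total path = 24 m; average speed = 24/15 = 1.6 m/s.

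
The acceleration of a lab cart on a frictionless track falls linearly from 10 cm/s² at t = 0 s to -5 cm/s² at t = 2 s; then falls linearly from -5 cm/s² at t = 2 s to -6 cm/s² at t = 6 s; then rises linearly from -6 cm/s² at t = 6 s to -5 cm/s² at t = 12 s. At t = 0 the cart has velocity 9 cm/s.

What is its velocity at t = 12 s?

Δv equals the area under the a-t graph; then v = v₀ + Δv.
0–2 s: ½(10 + -5)(2) = 5 cm/s
2–6 s: ½(-5 + -6)(4) = -22 cm/s
6–12 s: ½(-6 + -5)(6) = -33 cm/s
Δv = -50 cm/s, so v(12) = 9 + (-50) = -41 cm/s.

-41 cm/s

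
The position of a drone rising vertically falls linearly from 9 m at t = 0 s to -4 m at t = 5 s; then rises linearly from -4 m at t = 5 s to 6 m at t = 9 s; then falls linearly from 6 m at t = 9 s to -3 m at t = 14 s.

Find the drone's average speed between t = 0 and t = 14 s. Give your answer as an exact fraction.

16/7 m/s

Average speed = (total path length)/(elapsed time); on a piecewise-linear x-t graph the path length is Σ|Δx|.
0–5 s: |Δx| = |-4 − 9| = 13 m
5–9 s: |Δx| = |6 − -4| = 10 m
9–14 s: |Δx| = |-3 − 6| = 9 m
Total path = 32 m; average speed = 32/14 = 16/7 m/s.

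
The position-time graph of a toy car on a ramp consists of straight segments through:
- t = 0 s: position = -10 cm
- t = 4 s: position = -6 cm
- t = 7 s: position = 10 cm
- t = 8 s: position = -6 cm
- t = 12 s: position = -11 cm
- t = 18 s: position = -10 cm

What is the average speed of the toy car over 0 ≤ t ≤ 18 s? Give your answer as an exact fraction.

7/3 cm/s

Average speed = (total path length)/(elapsed time); on a piecewise-linear x-t graph the path length is Σ|Δx|.
0–4 s: |Δx| = |-6 − -10| = 4 cm
4–7 s: |Δx| = |10 − -6| = 16 cm
7–8 s: |Δx| = |-6 − 10| = 16 cm
8–12 s: |Δx| = |-11 − -6| = 5 cm
12–18 s: |Δx| = |-10 − -11| = 1 cm
Total path = 42 cm; average speed = 42/18 = 7/3 cm/s.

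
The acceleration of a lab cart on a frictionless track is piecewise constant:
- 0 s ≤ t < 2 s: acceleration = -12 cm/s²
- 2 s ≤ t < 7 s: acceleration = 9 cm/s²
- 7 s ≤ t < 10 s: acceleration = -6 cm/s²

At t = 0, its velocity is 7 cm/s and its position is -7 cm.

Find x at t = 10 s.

67.5 cm

On each constant-a segment, Δv = aΔt and Δx = v₀Δt + ½aΔt²; chain segment to segment.
0–2 s: v starts 7 cm/s; Δx = 7·2 + ½·-12·2² = -10 cm; v ends -17 cm/s.
2–7 s: v starts -17 cm/s; Δx = -17·5 + ½·9·5² = 27.5 cm; v ends 28 cm/s.
7–10 s: v starts 28 cm/s; Δx = 28·3 + ½·-6·3² = 57 cm; v ends 10 cm/s.
x(10) = -7 + Σ Δx = 67.5 cm.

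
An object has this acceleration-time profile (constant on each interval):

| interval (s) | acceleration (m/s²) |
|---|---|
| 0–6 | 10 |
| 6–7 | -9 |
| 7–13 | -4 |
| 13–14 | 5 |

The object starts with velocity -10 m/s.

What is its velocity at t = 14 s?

22 m/s

Δv equals the area under the a-t graph; then v = v₀ + Δv.
0–6 s: 10 × 6 = 60 m/s
6–7 s: -9 × 1 = -9 m/s
7–13 s: -4 × 6 = -24 m/s
13–14 s: 5 × 1 = 5 m/s
Δv = 32 m/s, so v(14) = -10 + (32) = 22 m/s.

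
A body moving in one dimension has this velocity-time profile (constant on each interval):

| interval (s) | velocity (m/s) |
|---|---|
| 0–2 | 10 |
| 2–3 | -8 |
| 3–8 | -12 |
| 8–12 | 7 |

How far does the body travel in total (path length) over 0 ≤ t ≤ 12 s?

Total distance travelled is ∫|v| dt — sum the magnitudes of each area piece.
0–2 s: |10| × 2 = 20 m
2–3 s: |-8| × 1 = 8 m
3–8 s: |-12| × 5 = 60 m
8–12 s: |7| × 4 = 28 m
Total distance = 116 m

116 m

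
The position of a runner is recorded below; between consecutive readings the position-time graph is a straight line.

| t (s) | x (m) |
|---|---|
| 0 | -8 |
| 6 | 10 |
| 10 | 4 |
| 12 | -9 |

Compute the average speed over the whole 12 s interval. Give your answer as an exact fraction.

Average speed = (total path length)/(elapsed time); on a piecewise-linear x-t graph the path length is Σ|Δx|.
0–6 s: |Δx| = |10 − -8| = 18 m
6–10 s: |Δx| = |4 − 10| = 6 m
10–12 s: |Δx| = |-9 − 4| = 13 m
Total path = 37 m; average speed = 37/12 = 37/12 m/s.

37/12 m/s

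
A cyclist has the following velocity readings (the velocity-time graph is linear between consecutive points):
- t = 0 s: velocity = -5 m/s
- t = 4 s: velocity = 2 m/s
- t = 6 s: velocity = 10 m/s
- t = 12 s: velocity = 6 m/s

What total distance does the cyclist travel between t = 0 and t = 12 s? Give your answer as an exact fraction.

Distance (not displacement) is the total path length: add the absolute areas under v-t.
0–4 s: v = 0 at t = 20/7 s; triangle areas 50/7 + 8/7 = 58/7 m
4–6 s: |½(2 + 10)(2)| = 12 m
6–12 s: |½(10 + 6)(6)| = 48 m
Total distance = 478/7 m

478/7 m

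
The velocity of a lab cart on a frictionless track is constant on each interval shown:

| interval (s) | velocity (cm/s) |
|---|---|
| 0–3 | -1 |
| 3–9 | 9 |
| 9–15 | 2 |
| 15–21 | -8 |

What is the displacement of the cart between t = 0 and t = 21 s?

Displacement is the signed area under the v-t curve.
0–3 s: -1 × 3 = -3 cm
3–9 s: 9 × 6 = 54 cm
9–15 s: 2 × 6 = 12 cm
15–21 s: -8 × 6 = -48 cm
Net displacement = 15 cm

15 cm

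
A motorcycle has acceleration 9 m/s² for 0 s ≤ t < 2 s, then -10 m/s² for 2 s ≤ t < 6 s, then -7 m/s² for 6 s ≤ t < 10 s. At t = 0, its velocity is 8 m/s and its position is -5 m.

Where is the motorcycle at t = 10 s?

On each constant-a segment, Δv = aΔt and Δx = v₀Δt + ½aΔt²; chain segment to segment.
0–2 s: v starts 8 m/s; Δx = 8·2 + ½·9·2² = 34 m; v ends 26 m/s.
2–6 s: v starts 26 m/s; Δx = 26·4 + ½·-10·4² = 24 m; v ends -14 m/s.
6–10 s: v starts -14 m/s; Δx = -14·4 + ½·-7·4² = -112 m; v ends -42 m/s.
x(10) = -5 + Σ Δx = -59 m.

-59 m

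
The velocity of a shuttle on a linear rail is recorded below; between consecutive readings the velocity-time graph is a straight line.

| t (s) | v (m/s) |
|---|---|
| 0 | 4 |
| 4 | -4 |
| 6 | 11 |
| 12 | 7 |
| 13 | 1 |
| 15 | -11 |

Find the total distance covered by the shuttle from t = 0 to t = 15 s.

Total distance travelled is ∫|v| dt — sum the magnitudes of each area piece.
0–4 s: v = 0 at t = 2 s; triangle areas 4 + 4 = 8 m
4–6 s: v = 0 at t = 68/15 s; triangle areas 16/15 + 121/15 = 137/15 m
6–12 s: |½(11 + 7)(6)| = 54 m
12–13 s: |½(7 + 1)(1)| = 4 m
13–15 s: v = 0 at t = 79/6 s; triangle areas 1/12 + 121/12 = 61/6 m
Total distance = 85.3 m

85.3 m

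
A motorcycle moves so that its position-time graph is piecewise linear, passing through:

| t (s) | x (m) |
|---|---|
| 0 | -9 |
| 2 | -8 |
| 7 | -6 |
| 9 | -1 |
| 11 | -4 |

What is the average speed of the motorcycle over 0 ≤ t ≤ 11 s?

Average speed = (total path length)/(elapsed time); on a piecewise-linear x-t graph the path length is Σ|Δx|.
0–2 s: |Δx| = |-8 − -9| = 1 m
2–7 s: |Δx| = |-6 − -8| = 2 m
7–9 s: |Δx| = |-1 − -6| = 5 m
9–11 s: |Δx| = |-4 − -1| = 3 m
Total path = 11 m; average speed = 11/11 = 1 m/s.

1 m/s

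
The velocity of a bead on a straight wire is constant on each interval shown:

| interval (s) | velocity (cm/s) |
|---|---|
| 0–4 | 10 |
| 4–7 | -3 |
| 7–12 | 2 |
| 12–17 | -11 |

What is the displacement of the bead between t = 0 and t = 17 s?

-14 cm

Displacement is the signed area under the v-t curve.
0–4 s: 10 × 4 = 40 cm
4–7 s: -3 × 3 = -9 cm
7–12 s: 2 × 5 = 10 cm
12–17 s: -11 × 5 = -55 cm
Net displacement = -14 cm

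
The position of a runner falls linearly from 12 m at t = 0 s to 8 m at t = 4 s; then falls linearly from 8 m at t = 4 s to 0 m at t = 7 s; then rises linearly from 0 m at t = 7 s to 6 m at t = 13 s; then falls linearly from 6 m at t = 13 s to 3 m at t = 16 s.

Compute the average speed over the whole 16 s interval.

1.3125 m/s

Average speed = (total path length)/(elapsed time); on a piecewise-linear x-t graph the path length is Σ|Δx|.
0–4 s: |Δx| = |8 − 12| = 4 m
4–7 s: |Δx| = |0 − 8| = 8 m
7–13 s: |Δx| = |6 − 0| = 6 m
13–16 s: |Δx| = |3 − 6| = 3 m
Total path = 21 m; average speed = 21/16 = 1.3125 m/s.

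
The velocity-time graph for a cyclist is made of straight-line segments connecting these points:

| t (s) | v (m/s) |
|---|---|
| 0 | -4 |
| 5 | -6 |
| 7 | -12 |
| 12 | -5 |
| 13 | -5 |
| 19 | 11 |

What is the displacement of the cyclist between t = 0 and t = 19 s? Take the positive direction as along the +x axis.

Displacement is the signed area under the v-t curve.
0–5 s: ½(-4 + -6)(5) = -25 m
5–7 s: ½(-6 + -12)(2) = -18 m
7–12 s: ½(-12 + -5)(5) = -42.5 m
12–13 s: -5 × 1 = -5 m
13–19 s: ½(-5 + 11)(6) = 18 m
Net displacement = -72.5 m

-72.5 m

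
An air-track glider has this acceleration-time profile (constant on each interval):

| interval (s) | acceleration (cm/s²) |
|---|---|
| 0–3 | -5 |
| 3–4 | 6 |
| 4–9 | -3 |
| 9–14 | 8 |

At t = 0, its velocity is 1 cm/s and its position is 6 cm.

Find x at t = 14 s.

On each constant-a segment, Δv = aΔt and Δx = v₀Δt + ½aΔt²; chain segment to segment.
0–3 s: v starts 1 cm/s; Δx = 1·3 + ½·-5·3² = -19.5 cm; v ends -14 cm/s.
3–4 s: v starts -14 cm/s; Δx = -14·1 + ½·6·1² = -11 cm; v ends -8 cm/s.
4–9 s: v starts -8 cm/s; Δx = -8·5 + ½·-3·5² = -77.5 cm; v ends -23 cm/s.
9–14 s: v starts -23 cm/s; Δx = -23·5 + ½·8·5² = -15 cm; v ends 17 cm/s.
x(14) = 6 + Σ Δx = -117 cm.

-117 cm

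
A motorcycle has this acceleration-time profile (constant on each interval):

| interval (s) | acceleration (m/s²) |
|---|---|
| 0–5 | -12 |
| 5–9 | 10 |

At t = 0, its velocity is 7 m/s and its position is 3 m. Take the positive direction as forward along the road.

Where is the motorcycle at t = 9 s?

On each constant-a segment, Δv = aΔt and Δx = v₀Δt + ½aΔt²; chain segment to segment.
0–5 s: v starts 7 m/s; Δx = 7·5 + ½·-12·5² = -115 m; v ends -53 m/s.
5–9 s: v starts -53 m/s; Δx = -53·4 + ½·10·4² = -132 m; v ends -13 m/s.
x(9) = 3 + Σ Δx = -244 m.

-244 m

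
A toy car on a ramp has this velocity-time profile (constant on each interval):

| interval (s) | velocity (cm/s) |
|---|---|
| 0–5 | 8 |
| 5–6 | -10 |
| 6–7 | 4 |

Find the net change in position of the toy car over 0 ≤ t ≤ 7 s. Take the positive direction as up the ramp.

Displacement is the signed area under the v-t curve.
0–5 s: 8 × 5 = 40 cm
5–6 s: -10 × 1 = -10 cm
6–7 s: 4 × 1 = 4 cm
Net displacement = 34 cm

34 cm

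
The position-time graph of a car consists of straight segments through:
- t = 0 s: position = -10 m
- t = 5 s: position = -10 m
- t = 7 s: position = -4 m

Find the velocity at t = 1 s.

0 m/s

Velocity is the slope of the x-t graph on 0–5 s: (-10 − -10)/(5 − 0) = 0 m/s.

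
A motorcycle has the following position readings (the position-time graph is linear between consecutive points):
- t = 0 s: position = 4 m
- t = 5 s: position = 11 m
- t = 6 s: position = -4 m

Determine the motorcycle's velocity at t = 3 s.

1.4 m/s

Velocity is the slope of the x-t graph on 0–5 s: (11 − 4)/(5 − 0) = 1.4 m/s.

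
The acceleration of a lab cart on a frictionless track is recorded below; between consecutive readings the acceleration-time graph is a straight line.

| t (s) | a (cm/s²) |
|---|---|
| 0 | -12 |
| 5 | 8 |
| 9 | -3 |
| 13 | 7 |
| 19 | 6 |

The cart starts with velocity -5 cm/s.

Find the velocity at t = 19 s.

42 cm/s

Δv equals the area under the a-t graph; then v = v₀ + Δv.
0–5 s: ½(-12 + 8)(5) = -10 cm/s
5–9 s: ½(8 + -3)(4) = 10 cm/s
9–13 s: ½(-3 + 7)(4) = 8 cm/s
13–19 s: ½(7 + 6)(6) = 39 cm/s
Δv = 47 cm/s, so v(19) = -5 + (47) = 42 cm/s.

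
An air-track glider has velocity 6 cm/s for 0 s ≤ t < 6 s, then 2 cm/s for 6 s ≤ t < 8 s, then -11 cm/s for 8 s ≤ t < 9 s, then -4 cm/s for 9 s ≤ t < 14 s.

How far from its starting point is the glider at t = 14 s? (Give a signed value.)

9 cm

Displacement is the signed area under the v-t curve.
0–6 s: 6 × 6 = 36 cm
6–8 s: 2 × 2 = 4 cm
8–9 s: -11 × 1 = -11 cm
9–14 s: -4 × 5 = -20 cm
Net displacement = 9 cm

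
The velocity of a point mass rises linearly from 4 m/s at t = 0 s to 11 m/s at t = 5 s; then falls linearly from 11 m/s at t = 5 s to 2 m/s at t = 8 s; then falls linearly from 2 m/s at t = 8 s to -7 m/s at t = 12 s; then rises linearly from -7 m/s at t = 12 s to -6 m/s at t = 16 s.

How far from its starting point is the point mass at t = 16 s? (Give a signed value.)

21 m

Displacement is the signed area under the v-t curve.
0–5 s: ½(4 + 11)(5) = 37.5 m
5–8 s: ½(11 + 2)(3) = 19.5 m
8–12 s: ½(2 + -7)(4) = -10 m
12–16 s: ½(-7 + -6)(4) = -26 m
Net displacement = 21 m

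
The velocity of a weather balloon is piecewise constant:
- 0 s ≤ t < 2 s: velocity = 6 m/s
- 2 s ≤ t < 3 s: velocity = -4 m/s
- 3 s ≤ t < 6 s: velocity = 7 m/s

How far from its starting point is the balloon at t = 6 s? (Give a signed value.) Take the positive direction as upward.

Net displacement equals the area under the velocity-time graph (areas below the axis count negative).
0–2 s: 6 × 2 = 12 m
2–3 s: -4 × 1 = -4 m
3–6 s: 7 × 3 = 21 m
Net displacement = 29 m

29 m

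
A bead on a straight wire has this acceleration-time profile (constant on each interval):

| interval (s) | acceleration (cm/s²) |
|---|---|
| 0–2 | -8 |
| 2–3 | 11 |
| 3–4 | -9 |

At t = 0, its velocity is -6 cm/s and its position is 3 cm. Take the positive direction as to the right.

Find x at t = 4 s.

On each constant-a segment, Δv = aΔt and Δx = v₀Δt + ½aΔt²; chain segment to segment.
0–2 s: v starts -6 cm/s; Δx = -6·2 + ½·-8·2² = -28 cm; v ends -22 cm/s.
2–3 s: v starts -22 cm/s; Δx = -22·1 + ½·11·1² = -16.5 cm; v ends -11 cm/s.
3–4 s: v starts -11 cm/s; Δx = -11·1 + ½·-9·1² = -15.5 cm; v ends -20 cm/s.
x(4) = 3 + Σ Δx = -57 cm.

-57 cm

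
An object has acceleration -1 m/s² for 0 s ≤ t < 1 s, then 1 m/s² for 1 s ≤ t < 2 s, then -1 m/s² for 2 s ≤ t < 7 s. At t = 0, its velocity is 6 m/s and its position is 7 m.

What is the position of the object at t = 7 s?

35.5 m

On each constant-a segment, Δv = aΔt and Δx = v₀Δt + ½aΔt²; chain segment to segment.
0–1 s: v starts 6 m/s; Δx = 6·1 + ½·-1·1² = 5.5 m; v ends 5 m/s.
1–2 s: v starts 5 m/s; Δx = 5·1 + ½·1·1² = 5.5 m; v ends 6 m/s.
2–7 s: v starts 6 m/s; Δx = 6·5 + ½·-1·5² = 17.5 m; v ends 1 m/s.
x(7) = 7 + Σ Δx = 35.5 m.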